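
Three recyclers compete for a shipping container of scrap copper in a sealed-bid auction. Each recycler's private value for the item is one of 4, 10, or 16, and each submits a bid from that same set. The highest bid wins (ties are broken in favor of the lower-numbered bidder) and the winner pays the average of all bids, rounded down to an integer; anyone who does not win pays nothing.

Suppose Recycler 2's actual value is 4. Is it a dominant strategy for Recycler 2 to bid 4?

Yes

Check each profile of the others' bids and compare truth against every alternative bid.
Others bid (4, 10): truth gives 0, best alternative gives -4.
Others bid (4, 4): truth gives 0, best alternative gives -2.
Others bid (4, 16): truth gives 0, best alternative gives 0.
Others bid (10, 4): truth gives 0, best alternative gives 0.
Others bid (10, 10): truth gives 0, best alternative gives 0.
Others bid (10, 16): truth gives 0, best alternative gives 0.
(Remaining 3 profiles checked similarly; truth is weakly best in each.)
In every case the truthful bid is at least as good as any alternative, so it is a dominant strategy.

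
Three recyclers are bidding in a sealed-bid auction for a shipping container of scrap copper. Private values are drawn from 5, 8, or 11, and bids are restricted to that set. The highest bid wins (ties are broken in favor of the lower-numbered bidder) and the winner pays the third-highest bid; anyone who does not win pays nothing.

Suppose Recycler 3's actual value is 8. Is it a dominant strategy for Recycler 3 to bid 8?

Consider the case where Recycler 1 bids 5 and Recycler 2 bids 8.
Truthful bid 8: loses, pays 0, utility 0.
Bid 11 instead: wins, pays 5, utility 8 - 5 = 3.
Since 3 > 0, bidding 11 is strictly better here, so truthful bidding is not dominant.

No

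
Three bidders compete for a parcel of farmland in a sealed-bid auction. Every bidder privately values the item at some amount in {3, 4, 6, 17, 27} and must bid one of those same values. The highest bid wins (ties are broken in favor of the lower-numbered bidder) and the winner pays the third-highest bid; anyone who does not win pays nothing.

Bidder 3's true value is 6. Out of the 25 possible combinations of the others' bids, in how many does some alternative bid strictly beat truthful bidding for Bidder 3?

8

Others bid (3, 6): truth gives 0; bid 17 gives 3 > 0. Violating.
Others bid (3, 17): truth gives 0; bid 27 gives 3 > 0. Violating.
Others bid (4, 6): truth gives 0; bid 17 gives 2 > 0. Violating.
Others bid (4, 17): truth gives 0; bid 27 gives 2 > 0. Violating.
Others bid (3, 3): truth gives 3; no alternative beats it.
Others bid (3, 4): truth gives 3; no alternative beats it.
(Checking all 25 profiles: 8 have a profitable deviation, 17 do not.)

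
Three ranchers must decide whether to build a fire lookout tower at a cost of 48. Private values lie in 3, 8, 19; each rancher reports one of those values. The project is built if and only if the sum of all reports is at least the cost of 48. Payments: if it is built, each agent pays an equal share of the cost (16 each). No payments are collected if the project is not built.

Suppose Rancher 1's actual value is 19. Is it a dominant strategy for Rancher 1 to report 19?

Yes

Check each profile of the others' reports and compare truth against every alternative report.
Others report (19, 19): truth gives 3, best alternative gives 0.
Others report (3, 3): truth gives 0, best alternative gives 0.
Others report (3, 8): truth gives 0, best alternative gives 0.
Others report (3, 19): truth gives 0, best alternative gives 0.
Others report (8, 3): truth gives 0, best alternative gives 0.
Others report (8, 8): truth gives 0, best alternative gives 0.
(Remaining 3 profiles checked similarly; truth is weakly best in each.)
In every case the truthful report is at least as good as any alternative, so it is a dominant strategy.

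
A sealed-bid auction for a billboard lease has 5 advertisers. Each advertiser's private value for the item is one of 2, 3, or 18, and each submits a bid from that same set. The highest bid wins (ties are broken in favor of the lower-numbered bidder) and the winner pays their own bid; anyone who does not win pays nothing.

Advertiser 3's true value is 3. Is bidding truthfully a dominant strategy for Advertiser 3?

Yes

Check each profile of the others' bids and compare truth against every alternative bid.
Others bid (2, 2, 2, 2): truth gives 0, best alternative gives 0.
Others bid (2, 2, 2, 3): truth gives 0, best alternative gives 0.
Others bid (2, 2, 2, 18): truth gives 0, best alternative gives 0.
Others bid (2, 2, 3, 2): truth gives 0, best alternative gives 0.
Others bid (2, 2, 3, 3): truth gives 0, best alternative gives 0.
Others bid (2, 2, 3, 18): truth gives 0, best alternative gives 0.
(Remaining 75 profiles checked similarly; truth is weakly best in each.)
In every case the truthful bid is at least as good as any alternative, so it is a dominant strategy.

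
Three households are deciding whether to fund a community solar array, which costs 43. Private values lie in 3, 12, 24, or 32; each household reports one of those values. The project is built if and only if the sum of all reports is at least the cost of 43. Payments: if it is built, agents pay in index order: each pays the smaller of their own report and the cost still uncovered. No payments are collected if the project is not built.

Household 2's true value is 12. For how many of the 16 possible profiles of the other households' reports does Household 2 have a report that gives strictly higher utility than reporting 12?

6

Others report (12, 32): truth gives 0; report 3 gives 9 > 0. Violating.
Others report (24, 24): truth gives 0; report 3 gives 9 > 0. Violating.
Others report (24, 32): truth gives 0; report 3 gives 9 > 0. Violating.
Others report (32, 12): truth gives 1; report 3 gives 9 > 1. Violating.
Others report (3, 3): truth gives 0; no alternative beats it.
Others report (3, 12): truth gives 0; no alternative beats it.
(Checking all 16 profiles: 6 have a profitable deviation, 10 do not.)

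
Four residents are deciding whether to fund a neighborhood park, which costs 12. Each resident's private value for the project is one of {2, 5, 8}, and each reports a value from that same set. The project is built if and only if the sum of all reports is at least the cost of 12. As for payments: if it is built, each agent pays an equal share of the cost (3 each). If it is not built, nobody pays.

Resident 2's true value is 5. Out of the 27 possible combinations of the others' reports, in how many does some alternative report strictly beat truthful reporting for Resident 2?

1

Others report (2, 2, 2): truth gives 0; report 8 gives 2 > 0. Violating.
Others report (2, 2, 5): truth gives 2; no alternative beats it.
Others report (2, 2, 8): truth gives 2; no alternative beats it.
(Checking all 27 profiles: 1 has a profitable deviation, 26 do not.)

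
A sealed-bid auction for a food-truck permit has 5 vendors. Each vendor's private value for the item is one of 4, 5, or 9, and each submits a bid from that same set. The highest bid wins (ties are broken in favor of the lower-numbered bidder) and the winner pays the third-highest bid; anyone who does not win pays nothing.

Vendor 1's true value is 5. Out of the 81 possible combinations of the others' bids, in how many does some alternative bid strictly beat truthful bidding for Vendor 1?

Others bid (4, 4, 4, 9): truth gives 0; bid 9 gives 1 > 0. Violating.
Others bid (4, 4, 9, 4): truth gives 0; bid 9 gives 1 > 0. Violating.
Others bid (4, 9, 4, 4): truth gives 0; bid 9 gives 1 > 0. Violating.
Others bid (9, 4, 4, 4): truth gives 0; bid 9 gives 1 > 0. Violating.
Others bid (4, 4, 4, 4): truth gives 1; no alternative beats it.
Others bid (4, 4, 4, 5): truth gives 1; no alternative beats it.
(Checking all 81 profiles: 4 have a profitable deviation, 77 do not.)

4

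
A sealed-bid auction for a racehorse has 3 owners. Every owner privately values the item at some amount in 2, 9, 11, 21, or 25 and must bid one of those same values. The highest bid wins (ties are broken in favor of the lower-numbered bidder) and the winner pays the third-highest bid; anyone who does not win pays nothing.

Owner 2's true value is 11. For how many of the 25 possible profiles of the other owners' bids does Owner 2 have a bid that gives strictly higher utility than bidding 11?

8

Others bid (2, 21): truth gives 0; bid 21 gives 9 > 0. Violating.
Others bid (2, 25): truth gives 0; bid 25 gives 9 > 0. Violating.
Others bid (9, 21): truth gives 0; bid 21 gives 2 > 0. Violating.
Others bid (9, 25): truth gives 0; bid 25 gives 2 > 0. Violating.
Others bid (2, 2): truth gives 9; no alternative beats it.
Others bid (2, 9): truth gives 9; no alternative beats it.
(Checking all 25 profiles: 8 have a profitable deviation, 17 do not.)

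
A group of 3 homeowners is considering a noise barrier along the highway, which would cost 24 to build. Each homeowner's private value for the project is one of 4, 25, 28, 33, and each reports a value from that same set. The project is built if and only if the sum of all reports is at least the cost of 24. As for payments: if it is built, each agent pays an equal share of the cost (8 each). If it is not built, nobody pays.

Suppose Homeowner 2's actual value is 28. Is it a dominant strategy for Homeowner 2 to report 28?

Check each profile of the others' reports and compare truth against every alternative report.
Others report (4, 4): truth gives 20, best alternative gives 20.
Others report (4, 25): truth gives 20, best alternative gives 20.
Others report (4, 28): truth gives 20, best alternative gives 20.
Others report (4, 33): truth gives 20, best alternative gives 20.
Others report (25, 4): truth gives 20, best alternative gives 20.
Others report (25, 25): truth gives 20, best alternative gives 20.
(Remaining 10 profiles checked similarly; truth is weakly best in each.)
In every case the truthful report is at least as good as any alternative, so it is a dominant strategy.

Yes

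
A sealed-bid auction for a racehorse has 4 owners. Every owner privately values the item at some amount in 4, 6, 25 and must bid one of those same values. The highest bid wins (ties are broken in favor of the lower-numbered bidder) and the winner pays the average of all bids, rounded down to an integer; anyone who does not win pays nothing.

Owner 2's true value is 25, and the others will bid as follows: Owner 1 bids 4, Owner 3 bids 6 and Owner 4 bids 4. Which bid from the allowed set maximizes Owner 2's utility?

Bid 4: loses, pays 0, utility 0.
Bid 6: wins, pays 5, utility 25 - 5 = 20.
Bid 25: wins, pays 9, utility 25 - 9 = 16.
The best choice is 6 with utility 20.

6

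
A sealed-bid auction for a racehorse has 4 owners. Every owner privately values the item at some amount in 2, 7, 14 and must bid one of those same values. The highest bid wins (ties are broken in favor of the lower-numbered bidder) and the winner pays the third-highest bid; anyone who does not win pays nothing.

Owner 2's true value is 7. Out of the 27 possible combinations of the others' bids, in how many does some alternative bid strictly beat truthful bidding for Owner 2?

Others bid (2, 2, 14): truth gives 0; bid 14 gives 5 > 0. Violating.
Others bid (2, 14, 2): truth gives 0; bid 14 gives 5 > 0. Violating.
Others bid (7, 2, 2): truth gives 0; bid 14 gives 5 > 0. Violating.
Others bid (2, 2, 2): truth gives 5; no alternative beats it.
Others bid (2, 2, 7): truth gives 5; no alternative beats it.
(Checking all 27 profiles: 3 have a profitable deviation, 24 do not.)

3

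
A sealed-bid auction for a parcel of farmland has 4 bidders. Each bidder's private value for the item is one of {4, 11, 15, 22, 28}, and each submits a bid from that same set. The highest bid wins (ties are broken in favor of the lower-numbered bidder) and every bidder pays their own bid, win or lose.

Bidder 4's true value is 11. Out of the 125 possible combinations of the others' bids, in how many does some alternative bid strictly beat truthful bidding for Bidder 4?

124

Others bid (4, 4, 11): truth gives -11; bid 4 gives -4 > -11. Violating.
Others bid (4, 4, 15): truth gives -11; bid 4 gives -4 > -11. Violating.
Others bid (4, 4, 22): truth gives -11; bid 4 gives -4 > -11. Violating.
Others bid (4, 4, 28): truth gives -11; bid 4 gives -4 > -11. Violating.
Others bid (4, 4, 4): truth gives 0; no alternative beats it.
(Checking all 125 profiles: 124 have a profitable deviation, 1 does not.)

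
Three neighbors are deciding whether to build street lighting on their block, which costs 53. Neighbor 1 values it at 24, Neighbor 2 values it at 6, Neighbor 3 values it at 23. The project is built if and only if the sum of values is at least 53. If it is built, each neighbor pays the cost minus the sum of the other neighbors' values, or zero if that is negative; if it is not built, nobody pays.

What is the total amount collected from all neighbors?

53

Total value 53 ≥ cost 53, so it is built.
Neighbor 1: others sum to 29; max(0, 53 - 29) = 24.
Neighbor 2: others sum to 47; max(0, 53 - 47) = 6.
Neighbor 3: others sum to 30; max(0, 53 - 30) = 23.
Total collected = 24 + 6 + 23 = 53.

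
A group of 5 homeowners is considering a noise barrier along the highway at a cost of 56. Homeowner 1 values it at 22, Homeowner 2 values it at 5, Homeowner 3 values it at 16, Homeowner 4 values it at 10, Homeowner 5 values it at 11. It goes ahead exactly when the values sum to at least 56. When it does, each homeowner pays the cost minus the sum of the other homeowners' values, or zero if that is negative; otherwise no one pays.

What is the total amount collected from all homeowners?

27

Total value 64 ≥ cost 56, so it is built.
Homeowner 1: others sum to 42; max(0, 56 - 42) = 14.
Homeowner 2: others sum to 59; max(0, 56 - 59) = 0.
Homeowner 3: others sum to 48; max(0, 56 - 48) = 8.
Homeowner 4: others sum to 54; max(0, 56 - 54) = 2.
Homeowner 5: others sum to 53; max(0, 56 - 53) = 3.
Total collected = 14 + 0 + 8 + 2 + 3 = 27.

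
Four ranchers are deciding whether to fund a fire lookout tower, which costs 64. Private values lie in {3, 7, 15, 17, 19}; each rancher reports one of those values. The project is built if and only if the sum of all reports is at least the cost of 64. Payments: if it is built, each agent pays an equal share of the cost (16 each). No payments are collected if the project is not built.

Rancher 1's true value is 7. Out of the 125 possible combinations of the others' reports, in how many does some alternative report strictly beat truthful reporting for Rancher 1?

Others report (19, 19, 19): truth gives -9; report 3 gives 0 > -9. Violating.
Others report (3, 3, 3): truth gives 0; no alternative beats it.
Others report (3, 3, 7): truth gives 0; no alternative beats it.
(Checking all 125 profiles: 1 has a profitable deviation, 124 do not.)

1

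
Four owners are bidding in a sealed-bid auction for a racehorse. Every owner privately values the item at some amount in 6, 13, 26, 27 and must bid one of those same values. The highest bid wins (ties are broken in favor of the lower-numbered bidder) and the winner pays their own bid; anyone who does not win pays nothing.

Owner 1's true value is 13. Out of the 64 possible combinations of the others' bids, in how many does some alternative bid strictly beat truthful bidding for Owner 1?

1

Others bid (6, 6, 6): truth gives 0; bid 6 gives 7 > 0. Violating.
Others bid (6, 6, 13): truth gives 0; no alternative beats it.
Others bid (6, 6, 26): truth gives 0; no alternative beats it.
(Checking all 64 profiles: 1 has a profitable deviation, 63 do not.)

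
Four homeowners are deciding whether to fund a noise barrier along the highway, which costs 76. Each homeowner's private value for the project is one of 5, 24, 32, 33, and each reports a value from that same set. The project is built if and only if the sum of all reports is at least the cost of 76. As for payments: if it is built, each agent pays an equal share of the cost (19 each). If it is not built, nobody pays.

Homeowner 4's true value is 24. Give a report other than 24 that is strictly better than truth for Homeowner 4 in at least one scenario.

33

Suppose Homeowner 1 reports 5, Homeowner 2 reports 5 and Homeowner 3 reports 33.
Report 24: project not built, utility 0.
Report 33: project built, pays 19, utility 24 - 19 = 5.
So reporting 33 beats truth here (5 > 0).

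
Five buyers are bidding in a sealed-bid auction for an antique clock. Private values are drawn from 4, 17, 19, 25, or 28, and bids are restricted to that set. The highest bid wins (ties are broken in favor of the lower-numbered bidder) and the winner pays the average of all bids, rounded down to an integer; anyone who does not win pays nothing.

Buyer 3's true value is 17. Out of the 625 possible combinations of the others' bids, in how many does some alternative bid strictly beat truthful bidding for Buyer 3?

Others bid (4, 4, 4, 19): truth gives 0; bid 19 gives 7 > 0. Violating.
Others bid (4, 4, 4, 25): truth gives 0; bid 25 gives 5 > 0. Violating.
Others bid (4, 4, 4, 28): truth gives 0; bid 28 gives 4 > 0. Violating.
Others bid (4, 4, 17, 19): truth gives 0; bid 19 gives 5 > 0. Violating.
Others bid (4, 4, 4, 4): truth gives 11; no alternative beats it.
Others bid (4, 4, 4, 17): truth gives 8; no alternative beats it.
(Checking all 625 profiles: 100 have a profitable deviation, 525 do not.)

100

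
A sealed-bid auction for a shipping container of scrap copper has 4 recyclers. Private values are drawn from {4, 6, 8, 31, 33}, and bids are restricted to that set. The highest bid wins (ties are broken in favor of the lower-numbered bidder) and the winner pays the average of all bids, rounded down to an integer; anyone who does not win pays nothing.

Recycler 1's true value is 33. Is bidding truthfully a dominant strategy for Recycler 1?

Consider the case where Recycler 2 bids 4, Recycler 3 bids 4 and Recycler 4 bids 4.
Truthful bid 33: wins, pays 11, utility 33 - 11 = 22.
Bid 4 instead: wins, pays 4, utility 33 - 4 = 29.
Since 29 > 22, bidding 4 is strictly better here, so truthful bidding is not dominant.

No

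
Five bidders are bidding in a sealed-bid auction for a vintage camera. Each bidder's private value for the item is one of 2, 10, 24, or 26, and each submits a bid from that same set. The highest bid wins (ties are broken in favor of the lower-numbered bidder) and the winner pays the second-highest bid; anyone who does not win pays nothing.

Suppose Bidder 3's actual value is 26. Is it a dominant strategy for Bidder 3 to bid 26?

Yes

Check each profile of the others' bids and compare truth against every alternative bid.
Others bid (2, 24, 2, 2): truth gives 2, best alternative gives 0.
Others bid (2, 24, 2, 10): truth gives 2, best alternative gives 0.
Others bid (2, 24, 2, 24): truth gives 2, best alternative gives 0.
Others bid (2, 24, 10, 2): truth gives 2, best alternative gives 0.
Others bid (2, 24, 10, 10): truth gives 2, best alternative gives 0.
Others bid (2, 24, 10, 24): truth gives 2, best alternative gives 0.
(Remaining 250 profiles checked similarly; truth is weakly best in each.)
In every case the truthful bid is at least as good as any alternative, so it is a dominant strategy.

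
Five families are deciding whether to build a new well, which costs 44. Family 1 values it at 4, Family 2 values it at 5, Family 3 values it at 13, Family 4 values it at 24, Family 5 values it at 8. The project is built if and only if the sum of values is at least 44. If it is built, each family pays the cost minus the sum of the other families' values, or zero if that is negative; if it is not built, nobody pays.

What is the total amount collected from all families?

17

Total value 54 ≥ cost 44, so it is built.
Family 1: others sum to 50; max(0, 44 - 50) = 0.
Family 2: others sum to 49; max(0, 44 - 49) = 0.
Family 3: others sum to 41; max(0, 44 - 41) = 3.
Family 4: others sum to 30; max(0, 44 - 30) = 14.
Family 5: others sum to 46; max(0, 44 - 46) = 0.
Total collected = 0 + 0 + 3 + 14 + 0 = 17.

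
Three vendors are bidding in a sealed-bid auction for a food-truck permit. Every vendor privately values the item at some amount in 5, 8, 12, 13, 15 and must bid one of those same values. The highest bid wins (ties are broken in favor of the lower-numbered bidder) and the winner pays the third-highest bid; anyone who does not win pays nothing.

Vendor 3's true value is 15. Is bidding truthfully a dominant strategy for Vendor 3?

Check each profile of the others' bids and compare truth against every alternative bid.
Others bid (5, 13): truth gives 10, best alternative gives 0.
Others bid (13, 5): truth gives 10, best alternative gives 0.
Others bid (8, 13): truth gives 7, best alternative gives 0.
Others bid (13, 8): truth gives 7, best alternative gives 0.
Others bid (12, 13): truth gives 3, best alternative gives 0.
Others bid (13, 12): truth gives 3, best alternative gives 0.
(Remaining 19 profiles checked similarly; truth is weakly best in each.)
In every case the truthful bid is at least as good as any alternative, so it is a dominant strategy.

Yes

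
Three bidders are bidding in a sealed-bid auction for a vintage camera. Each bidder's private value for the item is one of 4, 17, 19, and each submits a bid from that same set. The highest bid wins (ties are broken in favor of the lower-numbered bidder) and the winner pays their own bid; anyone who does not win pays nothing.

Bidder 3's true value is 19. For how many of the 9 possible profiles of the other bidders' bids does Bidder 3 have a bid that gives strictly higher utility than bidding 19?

Others bid (4, 4): truth gives 0; bid 17 gives 2 > 0. Violating.
Others bid (4, 17): truth gives 0; no alternative beats it.
Others bid (4, 19): truth gives 0; no alternative beats it.
(Checking all 9 profiles: 1 has a profitable deviation, 8 do not.)

1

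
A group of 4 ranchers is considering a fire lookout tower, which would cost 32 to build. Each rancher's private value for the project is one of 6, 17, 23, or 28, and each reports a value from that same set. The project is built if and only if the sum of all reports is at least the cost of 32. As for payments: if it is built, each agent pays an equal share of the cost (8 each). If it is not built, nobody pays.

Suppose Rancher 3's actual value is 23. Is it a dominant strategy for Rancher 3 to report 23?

Check each profile of the others' reports and compare truth against every alternative report.
Others report (6, 6, 6): truth gives 15, best alternative gives 15.
Others report (6, 6, 17): truth gives 15, best alternative gives 15.
Others report (6, 6, 23): truth gives 15, best alternative gives 15.
Others report (6, 6, 28): truth gives 15, best alternative gives 15.
Others report (6, 17, 6): truth gives 15, best alternative gives 15.
Others report (6, 17, 17): truth gives 15, best alternative gives 15.
(Remaining 58 profiles checked similarly; truth is weakly best in each.)
In every case the truthful report is at least as good as any alternative, so it is a dominant strategy.

Yes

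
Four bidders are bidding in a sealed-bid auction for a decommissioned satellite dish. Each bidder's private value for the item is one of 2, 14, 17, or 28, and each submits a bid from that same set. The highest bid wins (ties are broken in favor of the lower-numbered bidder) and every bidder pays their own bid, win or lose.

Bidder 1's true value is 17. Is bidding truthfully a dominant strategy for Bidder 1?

Consider the case where Bidder 2 bids 2, Bidder 3 bids 2 and Bidder 4 bids 2.
Truthful bid 17: wins, pays 17, utility 17 - 17 = 0.
Bid 2 instead: wins, pays 2, utility 17 - 2 = 15.
Since 15 > 0, bidding 2 is strictly better here, so truthful bidding is not dominant.

No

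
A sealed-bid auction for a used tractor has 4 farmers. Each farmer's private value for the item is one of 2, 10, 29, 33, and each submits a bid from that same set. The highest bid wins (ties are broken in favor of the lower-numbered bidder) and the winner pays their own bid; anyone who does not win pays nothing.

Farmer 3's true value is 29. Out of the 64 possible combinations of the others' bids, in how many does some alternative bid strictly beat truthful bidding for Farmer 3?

2

Others bid (2, 2, 2): truth gives 0; bid 10 gives 19 > 0. Violating.
Others bid (2, 2, 10): truth gives 0; bid 10 gives 19 > 0. Violating.
Others bid (2, 2, 29): truth gives 0; no alternative beats it.
Others bid (2, 2, 33): truth gives 0; no alternative beats it.
(Checking all 64 profiles: 2 have a profitable deviation, 62 do not.)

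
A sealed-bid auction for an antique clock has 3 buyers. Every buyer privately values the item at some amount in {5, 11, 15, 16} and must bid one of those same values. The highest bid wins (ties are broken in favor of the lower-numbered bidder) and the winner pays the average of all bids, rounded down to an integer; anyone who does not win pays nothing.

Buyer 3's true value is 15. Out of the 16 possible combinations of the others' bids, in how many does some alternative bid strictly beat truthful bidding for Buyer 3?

Others bid (5, 5): truth gives 7; bid 11 gives 8 > 7. Violating.
Others bid (5, 15): truth gives 0; bid 16 gives 3 > 0. Violating.
Others bid (11, 15): truth gives 0; bid 16 gives 1 > 0. Violating.
Others bid (15, 5): truth gives 0; bid 16 gives 3 > 0. Violating.
Others bid (5, 11): truth gives 5; no alternative beats it.
Others bid (5, 16): truth gives 0; no alternative beats it.
(Checking all 16 profiles: 5 have a profitable deviation, 11 do not.)

5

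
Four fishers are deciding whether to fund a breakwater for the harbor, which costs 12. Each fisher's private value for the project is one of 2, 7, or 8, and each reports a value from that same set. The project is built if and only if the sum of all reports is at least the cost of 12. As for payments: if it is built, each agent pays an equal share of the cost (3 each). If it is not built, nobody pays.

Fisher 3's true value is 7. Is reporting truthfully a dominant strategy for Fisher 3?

Check each profile of the others' reports and compare truth against every alternative report.
Others report (2, 2, 2): truth gives 4, best alternative gives 4.
Others report (2, 2, 7): truth gives 4, best alternative gives 4.
Others report (2, 2, 8): truth gives 4, best alternative gives 4.
Others report (2, 7, 2): truth gives 4, best alternative gives 4.
Others report (2, 7, 7): truth gives 4, best alternative gives 4.
Others report (2, 7, 8): truth gives 4, best alternative gives 4.
(Remaining 21 profiles checked similarly; truth is weakly best in each.)
In every case the truthful report is at least as good as any alternative, so it is a dominant strategy.

Yes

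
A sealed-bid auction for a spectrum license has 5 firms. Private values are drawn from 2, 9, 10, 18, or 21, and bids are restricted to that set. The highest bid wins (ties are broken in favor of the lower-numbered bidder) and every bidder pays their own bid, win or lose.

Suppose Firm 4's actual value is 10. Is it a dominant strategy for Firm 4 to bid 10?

Consider the case where Firm 1 bids 2, Firm 2 bids 2, Firm 3 bids 2 and Firm 5 bids 2.
Truthful bid 10: wins, pays 10, utility 10 - 10 = 0.
Bid 9 instead: wins, pays 9, utility 10 - 9 = 1.
Since 1 > 0, bidding 9 is strictly better here, so truthful bidding is not dominant.

No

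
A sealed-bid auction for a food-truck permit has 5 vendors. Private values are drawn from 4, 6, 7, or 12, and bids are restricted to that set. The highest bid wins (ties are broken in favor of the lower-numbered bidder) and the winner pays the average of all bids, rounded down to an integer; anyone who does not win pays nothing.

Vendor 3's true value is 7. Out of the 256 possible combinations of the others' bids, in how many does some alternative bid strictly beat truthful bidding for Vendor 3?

Others bid (4, 4, 4, 6): truth gives 2; bid 6 gives 3 > 2. Violating.
Others bid (4, 4, 6, 4): truth gives 2; bid 6 gives 3 > 2. Violating.
Others bid (4, 7, 4, 4): truth gives 0; bid 12 gives 1 > 0. Violating.
Others bid (4, 7, 4, 6): truth gives 0; bid 12 gives 1 > 0. Violating.
Others bid (4, 4, 4, 4): truth gives 3; no alternative beats it.
Others bid (4, 4, 4, 7): truth gives 2; no alternative beats it.
(Checking all 256 profiles: 15 have a profitable deviation, 241 do not.)

15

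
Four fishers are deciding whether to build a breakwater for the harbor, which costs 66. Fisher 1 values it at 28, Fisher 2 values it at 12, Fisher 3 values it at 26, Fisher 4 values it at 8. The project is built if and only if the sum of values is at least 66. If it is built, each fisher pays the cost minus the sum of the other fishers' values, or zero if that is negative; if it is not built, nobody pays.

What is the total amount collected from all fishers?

Total value 74 ≥ cost 66, so it is built.
Fisher 1: others sum to 46; max(0, 66 - 46) = 20.
Fisher 2: others sum to 62; max(0, 66 - 62) = 4.
Fisher 3: others sum to 48; max(0, 66 - 48) = 18.
Fisher 4: others sum to 66; max(0, 66 - 66) = 0.
Total collected = 20 + 4 + 18 + 0 = 42.

42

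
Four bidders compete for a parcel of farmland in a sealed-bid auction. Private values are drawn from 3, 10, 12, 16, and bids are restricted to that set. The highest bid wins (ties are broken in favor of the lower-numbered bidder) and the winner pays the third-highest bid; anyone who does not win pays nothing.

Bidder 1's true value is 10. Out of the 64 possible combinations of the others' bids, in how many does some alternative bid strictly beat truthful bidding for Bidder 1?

6

Others bid (3, 3, 12): truth gives 0; bid 12 gives 7 > 0. Violating.
Others bid (3, 3, 16): truth gives 0; bid 16 gives 7 > 0. Violating.
Others bid (3, 12, 3): truth gives 0; bid 12 gives 7 > 0. Violating.
Others bid (3, 16, 3): truth gives 0; bid 16 gives 7 > 0. Violating.
Others bid (3, 3, 3): truth gives 7; no alternative beats it.
Others bid (3, 3, 10): truth gives 7; no alternative beats it.
(Checking all 64 profiles: 6 have a profitable deviation, 58 do not.)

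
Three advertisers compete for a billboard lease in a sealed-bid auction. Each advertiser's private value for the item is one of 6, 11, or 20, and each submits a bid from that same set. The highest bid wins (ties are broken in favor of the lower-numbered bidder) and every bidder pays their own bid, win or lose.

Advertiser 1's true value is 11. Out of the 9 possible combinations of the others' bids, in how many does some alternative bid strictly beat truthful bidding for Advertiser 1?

Others bid (6, 6): truth gives 0; bid 6 gives 5 > 0. Violating.
Others bid (6, 20): truth gives -11; bid 6 gives -6 > -11. Violating.
Others bid (11, 20): truth gives -11; bid 6 gives -6 > -11. Violating.
Others bid (20, 6): truth gives -11; bid 6 gives -6 > -11. Violating.
Others bid (6, 11): truth gives 0; no alternative beats it.
Others bid (11, 6): truth gives 0; no alternative beats it.
(Checking all 9 profiles: 6 have a profitable deviation, 3 do not.)

6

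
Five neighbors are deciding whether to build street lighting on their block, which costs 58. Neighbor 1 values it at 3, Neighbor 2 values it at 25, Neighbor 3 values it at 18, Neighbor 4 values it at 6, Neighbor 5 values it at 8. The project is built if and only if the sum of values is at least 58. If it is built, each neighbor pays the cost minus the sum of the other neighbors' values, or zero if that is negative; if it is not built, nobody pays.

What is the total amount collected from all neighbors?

Total value 60 ≥ cost 58, so it is built.
Neighbor 1: others sum to 57; max(0, 58 - 57) = 1.
Neighbor 2: others sum to 35; max(0, 58 - 35) = 23.
Neighbor 3: others sum to 42; max(0, 58 - 42) = 16.
Neighbor 4: others sum to 54; max(0, 58 - 54) = 4.
Neighbor 5: others sum to 52; max(0, 58 - 52) = 6.
Total collected = 1 + 23 + 16 + 4 + 6 = 50.

50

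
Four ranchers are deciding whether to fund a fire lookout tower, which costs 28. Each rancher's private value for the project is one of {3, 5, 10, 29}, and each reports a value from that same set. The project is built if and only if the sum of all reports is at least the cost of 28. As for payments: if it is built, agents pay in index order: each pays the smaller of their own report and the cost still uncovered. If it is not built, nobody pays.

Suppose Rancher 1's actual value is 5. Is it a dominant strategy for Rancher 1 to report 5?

No

Consider the case where Rancher 2 reports 3, Rancher 3 reports 3 and Rancher 4 reports 29.
Truthful report 5: project built, pays 5, utility 5 - 5 = 0.
Report 3 instead: project built, pays 3, utility 5 - 3 = 2.
Since 2 > 0, reporting 3 is strictly better here, so truthful reporting is not dominant.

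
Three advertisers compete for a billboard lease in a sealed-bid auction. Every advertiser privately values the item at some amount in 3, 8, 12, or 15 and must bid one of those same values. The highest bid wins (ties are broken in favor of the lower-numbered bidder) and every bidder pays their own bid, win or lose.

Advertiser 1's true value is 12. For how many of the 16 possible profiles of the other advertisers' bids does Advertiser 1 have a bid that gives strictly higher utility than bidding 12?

Others bid (3, 3): truth gives 0; bid 3 gives 9 > 0. Violating.
Others bid (3, 8): truth gives 0; bid 8 gives 4 > 0. Violating.
Others bid (3, 15): truth gives -12; bid 3 gives -3 > -12. Violating.
Others bid (8, 3): truth gives 0; bid 8 gives 4 > 0. Violating.
Others bid (3, 12): truth gives 0; no alternative beats it.
Others bid (8, 12): truth gives 0; no alternative beats it.
(Checking all 16 profiles: 11 have a profitable deviation, 5 do not.)

11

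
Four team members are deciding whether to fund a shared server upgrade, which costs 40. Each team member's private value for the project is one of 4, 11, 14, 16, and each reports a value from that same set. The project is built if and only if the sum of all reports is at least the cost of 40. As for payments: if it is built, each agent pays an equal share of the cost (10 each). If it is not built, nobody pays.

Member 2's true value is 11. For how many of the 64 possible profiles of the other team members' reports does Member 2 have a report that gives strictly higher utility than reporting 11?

6

Others report (4, 4, 16): truth gives 0; report 16 gives 1 > 0. Violating.
Others report (4, 11, 11): truth gives 0; report 14 gives 1 > 0. Violating.
Others report (4, 16, 4): truth gives 0; report 16 gives 1 > 0. Violating.
Others report (11, 4, 11): truth gives 0; report 14 gives 1 > 0. Violating.
Others report (4, 4, 4): truth gives 0; no alternative beats it.
Others report (4, 4, 11): truth gives 0; no alternative beats it.
(Checking all 64 profiles: 6 have a profitable deviation, 58 do not.)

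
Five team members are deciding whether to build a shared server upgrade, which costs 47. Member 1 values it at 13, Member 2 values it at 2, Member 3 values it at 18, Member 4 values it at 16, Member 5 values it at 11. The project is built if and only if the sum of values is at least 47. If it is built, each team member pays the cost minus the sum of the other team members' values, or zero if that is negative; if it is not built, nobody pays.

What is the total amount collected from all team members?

8

Total value 60 ≥ cost 47, so it is built.
Member 1: others sum to 47; max(0, 47 - 47) = 0.
Member 2: others sum to 58; max(0, 47 - 58) = 0.
Member 3: others sum to 42; max(0, 47 - 42) = 5.
Member 4: others sum to 44; max(0, 47 - 44) = 3.
Member 5: others sum to 49; max(0, 47 - 49) = 0.
Total collected = 0 + 0 + 5 + 3 + 0 = 8.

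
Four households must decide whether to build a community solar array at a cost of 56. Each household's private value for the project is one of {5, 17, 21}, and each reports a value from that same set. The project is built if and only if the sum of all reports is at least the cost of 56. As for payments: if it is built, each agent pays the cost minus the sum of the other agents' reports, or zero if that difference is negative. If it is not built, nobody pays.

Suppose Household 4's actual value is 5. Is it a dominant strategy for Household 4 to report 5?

Yes

Check each profile of the others' reports and compare truth against every alternative report.
Others report (5, 17, 17): truth gives 0, best alternative gives -12.
Others report (17, 5, 17): truth gives 0, best alternative gives -12.
Others report (17, 17, 5): truth gives 0, best alternative gives -12.
Others report (5, 17, 21): truth gives 0, best alternative gives -8.
Others report (5, 21, 17): truth gives 0, best alternative gives -8.
Others report (17, 5, 21): truth gives 0, best alternative gives -8.
(Remaining 21 profiles checked similarly; truth is weakly best in each.)
In every case the truthful report is at least as good as any alternative, so it is a dominant strategy.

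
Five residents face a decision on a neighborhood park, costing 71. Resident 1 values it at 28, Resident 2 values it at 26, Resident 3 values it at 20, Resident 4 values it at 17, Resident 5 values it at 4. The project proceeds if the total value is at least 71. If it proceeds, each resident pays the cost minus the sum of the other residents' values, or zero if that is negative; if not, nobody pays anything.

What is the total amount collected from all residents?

Total value 95 ≥ cost 71, so it is built.
Resident 1: others sum to 67; max(0, 71 - 67) = 4.
Resident 2: others sum to 69; max(0, 71 - 69) = 2.
Resident 3: others sum to 75; max(0, 71 - 75) = 0.
Resident 4: others sum to 78; max(0, 71 - 78) = 0.
Resident 5: others sum to 91; max(0, 71 - 91) = 0.
Total collected = 4 + 2 + 0 + 0 + 0 = 6.

6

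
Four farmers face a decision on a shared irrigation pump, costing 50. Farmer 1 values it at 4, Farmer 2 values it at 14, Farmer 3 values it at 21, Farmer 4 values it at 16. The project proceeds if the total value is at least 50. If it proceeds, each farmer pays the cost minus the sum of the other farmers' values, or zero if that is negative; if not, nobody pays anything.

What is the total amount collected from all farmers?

Total value 55 ≥ cost 50, so it is built.
Farmer 1: others sum to 51; max(0, 50 - 51) = 0.
Farmer 2: others sum to 41; max(0, 50 - 41) = 9.
Farmer 3: others sum to 34; max(0, 50 - 34) = 16.
Farmer 4: others sum to 39; max(0, 50 - 39) = 11.
Total collected = 0 + 9 + 16 + 11 = 36.

36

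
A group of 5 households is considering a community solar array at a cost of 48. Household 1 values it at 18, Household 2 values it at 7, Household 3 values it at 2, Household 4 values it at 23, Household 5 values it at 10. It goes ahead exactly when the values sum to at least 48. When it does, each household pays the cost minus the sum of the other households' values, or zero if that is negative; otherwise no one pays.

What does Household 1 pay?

6

Total value 60 ≥ cost 48, so the project is built.
The other households' values sum to 42.
Cost minus that sum is 48 - 42 = 6.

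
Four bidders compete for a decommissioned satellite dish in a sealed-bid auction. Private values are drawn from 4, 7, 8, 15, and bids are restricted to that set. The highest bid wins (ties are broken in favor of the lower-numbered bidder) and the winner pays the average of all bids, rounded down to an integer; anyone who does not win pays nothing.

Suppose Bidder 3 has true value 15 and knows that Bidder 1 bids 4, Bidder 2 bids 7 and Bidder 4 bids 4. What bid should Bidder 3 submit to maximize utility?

Bid 4: loses, pays 0, utility 0.
Bid 7: loses, pays 0, utility 0.
Bid 8: wins, pays 5, utility 15 - 5 = 10.
Bid 15: wins, pays 7, utility 15 - 7 = 8.
The best choice is 8 with utility 10.

8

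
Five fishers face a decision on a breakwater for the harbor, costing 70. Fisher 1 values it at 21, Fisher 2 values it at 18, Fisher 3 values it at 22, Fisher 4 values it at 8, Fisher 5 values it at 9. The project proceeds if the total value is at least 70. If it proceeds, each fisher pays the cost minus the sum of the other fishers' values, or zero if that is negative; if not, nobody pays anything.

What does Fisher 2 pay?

Total value 78 ≥ cost 70, so the project is built.
The other fishers' values sum to 60.
Cost minus that sum is 70 - 60 = 10.

10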